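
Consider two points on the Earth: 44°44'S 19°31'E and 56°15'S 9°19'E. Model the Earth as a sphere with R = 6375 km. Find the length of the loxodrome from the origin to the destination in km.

1468 km

Rhumb course C = atan2(Δλ, Δψ) with Δψ = ln[tan(π/4+φ₂/2)/tan(π/4+φ₁/2)] = -0.3181, Δλ = -0.1780 → C = 209.24°
d = R·|Δφ| / |cos C| = 6375·0.20100 / 0.87262 = 1468 km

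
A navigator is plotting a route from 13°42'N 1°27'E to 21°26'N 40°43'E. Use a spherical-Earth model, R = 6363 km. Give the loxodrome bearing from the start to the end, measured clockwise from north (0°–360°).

Δψ = ln[tan(π/4+φ₂/2)/tan(π/4+φ₁/2)] = +0.1417
Δλ = +0.6853 rad (taken the short way round)
course = atan2(Δλ, Δψ) = 78.32°

78.3°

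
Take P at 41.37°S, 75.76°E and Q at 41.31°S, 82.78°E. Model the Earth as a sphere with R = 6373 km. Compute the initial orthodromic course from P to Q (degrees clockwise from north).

N = sin Δλ·cos φ₂ = +0.0918;  D = cos φ₁ sin φ₂ − sin φ₁ cos φ₂ cos Δλ = -0.0027
initial course = atan2(N, D) = 91.67°

91.7°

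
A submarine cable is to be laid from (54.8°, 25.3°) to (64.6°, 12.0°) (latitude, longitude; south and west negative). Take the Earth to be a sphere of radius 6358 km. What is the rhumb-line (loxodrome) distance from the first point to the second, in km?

1314 km

Δψ = ln[tan(π/4+φ₂/2)/tan(π/4+φ₁/2)] = +0.3419;  Δφ = +0.1710 rad,  Δλ = -0.2321 rad
q = Δφ/Δψ = 0.5003
d = R·√(Δφ² + q²Δλ²) = 6358·0.20674 = 1314 km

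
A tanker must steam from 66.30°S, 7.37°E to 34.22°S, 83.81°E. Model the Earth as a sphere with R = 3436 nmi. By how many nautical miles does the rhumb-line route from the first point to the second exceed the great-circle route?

159 nmi

Great circle: cos σ = sin φ₁ sin φ₂ + cos φ₁ cos φ₂ cos Δλ,  σ = 0.9362 rad → d_gc = 3216.7 nmi
Rhumb line: Δψ = +0.9252, q = Δφ/Δψ = 0.6052, d_rh = R√(Δφ²+q²Δλ²) = 3375.9 nmi
Excess = 3375.9 − 3216.7 = 159.2 ≈ 159 nmi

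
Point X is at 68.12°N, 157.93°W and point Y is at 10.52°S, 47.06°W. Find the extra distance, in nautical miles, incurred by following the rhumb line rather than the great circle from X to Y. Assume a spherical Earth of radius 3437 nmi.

423 nmi

Great circle: cos σ = sin φ₁ sin φ₂ + cos φ₁ cos φ₂ cos Δλ,  σ = 1.8754 rad → d_gc = 6445.9 nmi
Rhumb line: Δψ = -1.8282, q = Δφ/Δψ = 0.7508, d_rh = R√(Δφ²+q²Δλ²) = 6869.1 nmi
Excess = 6869.1 − 6445.9 = 423.2 ≈ 423 nmi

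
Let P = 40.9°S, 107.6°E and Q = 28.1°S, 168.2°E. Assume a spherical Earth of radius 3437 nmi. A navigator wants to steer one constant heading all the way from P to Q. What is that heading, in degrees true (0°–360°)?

Meridional parts: M(φ₁)=-0.7836, M(φ₂)=-0.5114 → ΔM = +0.2722;  Δλ = +1.0577 rad
tan C = Δλ / ΔM = +3.8859 → C = 75.57°

75.6°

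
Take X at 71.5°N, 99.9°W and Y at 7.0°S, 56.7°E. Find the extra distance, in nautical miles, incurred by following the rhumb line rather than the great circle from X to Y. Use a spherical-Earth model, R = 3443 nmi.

1315 nmi

Great circle: cos σ = sin φ₁ sin φ₂ + cos φ₁ cos φ₂ cos Δλ,  σ = 1.9873 rad → d_gc = 6842.4 nmi
Rhumb line: Δψ = -1.9373, q = Δφ/Δψ = 0.7072, d_rh = R√(Δφ²+q²Δλ²) = 8157.3 nmi
Excess = 8157.3 − 6842.4 = 1314.9 ≈ 1315 nmi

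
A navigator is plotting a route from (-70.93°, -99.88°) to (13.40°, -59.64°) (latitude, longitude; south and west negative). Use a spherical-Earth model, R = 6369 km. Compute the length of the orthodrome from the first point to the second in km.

Haversine: a = sin²(Δφ/2)+cos φ₁ cos φ₂ sin²(Δλ/2) = 0.48821;  σ = 2·atan2(√a,√(1−a))
σ = 88.649° → d = Rσ = 6369·1.54721 = 9854 km

9854 km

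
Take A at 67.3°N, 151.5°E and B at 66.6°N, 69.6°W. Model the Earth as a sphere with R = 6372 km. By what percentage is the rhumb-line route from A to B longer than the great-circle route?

Great circle: σ = 0.7508 rad → d_gc = Rσ = 4783.8 km
Rhumb: Δφ = -0.0122, Δλ = +2.4243, Δψ = -0.0312, q = Δφ/Δψ = 0.3915 → d_rh = R√(Δφ²+q²Δλ²) = 6048.2 km
Excess = (6048.2 − 4783.8) / 4783.8 = 1264.4 / 4783.8 = 26.43% ≈ 26.4%

26.4%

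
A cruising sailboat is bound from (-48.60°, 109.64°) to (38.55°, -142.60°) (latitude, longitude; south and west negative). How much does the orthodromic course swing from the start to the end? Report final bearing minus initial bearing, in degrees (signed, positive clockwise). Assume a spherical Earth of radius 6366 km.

At departure: θ₁ = atan2(sin Δλ cos φ₂, cos φ₁ sin φ₂ − sin φ₁ cos φ₂ cos Δλ) = 72.62°
At arrival: θ₂ = atan2(sin Δλ cos φ₁, −cos φ₂ sin φ₁ + sin φ₂ cos φ₁ cos Δλ) = 53.80°
Δθ = θ₂ − θ₁ = -18.8°

-18.8°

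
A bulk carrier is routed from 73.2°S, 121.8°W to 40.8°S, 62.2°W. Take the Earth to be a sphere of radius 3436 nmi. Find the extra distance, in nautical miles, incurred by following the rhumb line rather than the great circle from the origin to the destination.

85 nmi

Great circle: cos σ = sin φ₁ sin φ₂ + cos φ₁ cos φ₂ cos Δλ,  σ = 0.7433 rad → d_gc = 2553.9 nmi
Rhumb line: Δψ = +1.1315, q = Δφ/Δψ = 0.4997, d_rh = R√(Δφ²+q²Δλ²) = 2639.3 nmi
Excess = 2639.3 − 2553.9 = 85.4 ≈ 85 nmi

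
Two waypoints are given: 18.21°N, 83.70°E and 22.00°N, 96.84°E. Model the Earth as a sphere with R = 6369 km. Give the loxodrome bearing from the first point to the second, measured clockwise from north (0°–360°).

Δψ = ln[tan(π/4+φ₂/2)/tan(π/4+φ₁/2)] = +0.0705
Δλ = +0.2293 rad (taken the short way round)
course = atan2(Δλ, Δψ) = 72.92°

72.9°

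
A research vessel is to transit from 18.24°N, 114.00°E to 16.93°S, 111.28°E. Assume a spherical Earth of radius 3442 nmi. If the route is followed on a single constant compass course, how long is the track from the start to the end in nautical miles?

2119 nmi

Δψ = ln[tan(π/4+φ₂/2)/tan(π/4+φ₁/2)] = -0.6237;  Δφ = -0.6138 rad,  Δλ = -0.0475 rad
q = Δφ/Δψ = 0.9841
d = R·√(Δφ² + q²Δλ²) = 3442·0.61561 = 2119 nmi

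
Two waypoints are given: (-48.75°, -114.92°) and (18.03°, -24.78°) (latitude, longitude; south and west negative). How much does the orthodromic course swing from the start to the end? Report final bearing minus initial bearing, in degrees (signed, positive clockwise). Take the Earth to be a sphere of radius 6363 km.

Initial bearing θ₁ = atan2(sin Δλ cos φ₂, cos φ₁ sin φ₂ − sin φ₁ cos φ₂ cos Δλ) = 77.99°
Final bearing θ₂ = (initial bearing from the destination back to the start) + 180° = 42.70°
Δθ = θ₂ − θ₁ = -35.3°

-35.3°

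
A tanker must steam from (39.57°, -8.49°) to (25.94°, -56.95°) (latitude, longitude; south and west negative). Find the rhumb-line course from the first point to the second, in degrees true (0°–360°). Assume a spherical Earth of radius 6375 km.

251.4°

Δψ = ln[tan(π/4+φ₂/2)/tan(π/4+φ₁/2)] = -0.2841
Δλ = -0.8458 rad (taken the short way round)
course = atan2(Δλ, Δψ) = 251.43°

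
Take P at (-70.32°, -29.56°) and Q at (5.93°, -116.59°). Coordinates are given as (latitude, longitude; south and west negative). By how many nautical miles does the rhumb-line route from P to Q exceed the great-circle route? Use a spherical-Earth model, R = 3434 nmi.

Great circle: cos σ = sin φ₁ sin φ₂ + cos φ₁ cos φ₂ cos Δλ,  σ = 1.6508 rad → d_gc = 5668.9 nmi
Rhumb line: Δψ = +1.8556, q = Δφ/Δψ = 0.7172, d_rh = R√(Δφ²+q²Δλ²) = 5906.0 nmi
Excess = 5906.0 − 5668.9 = 237.1 ≈ 237 nmi

237 nmi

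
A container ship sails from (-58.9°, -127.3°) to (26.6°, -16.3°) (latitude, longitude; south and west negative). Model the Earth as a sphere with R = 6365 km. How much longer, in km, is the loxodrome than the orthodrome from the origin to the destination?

424 km

Great circle: cos σ = sin φ₁ sin φ₂ + cos φ₁ cos φ₂ cos Δλ,  σ = 2.1519 rad → d_gc = 13696.6 km
Rhumb line: Δψ = +1.7611, q = Δφ/Δψ = 0.8474, d_rh = R√(Δφ²+q²Δλ²) = 14120.6 km
Excess = 14120.6 − 13696.6 = 424.0 ≈ 424 km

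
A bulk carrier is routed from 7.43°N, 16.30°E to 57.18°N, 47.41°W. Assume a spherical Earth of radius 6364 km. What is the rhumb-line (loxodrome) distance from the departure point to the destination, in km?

7885 km

Rhumb course C = atan2(Δλ, Δψ) with Δψ = ln[tan(π/4+φ₂/2)/tan(π/4+φ₁/2)] = +1.0924, Δλ = -1.1119 → C = 314.49°
d = R·|Δφ| / |cos C| = 6364·0.86830 / 0.70081 = 7885 km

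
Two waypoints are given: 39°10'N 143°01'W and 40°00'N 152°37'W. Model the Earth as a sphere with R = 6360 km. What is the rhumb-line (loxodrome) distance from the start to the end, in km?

826 km

Δψ = ln[tan(π/4+φ₂/2)/tan(π/4+φ₁/2)] = +0.0189;  Δφ = +0.0145 rad,  Δλ = -0.1676 rad
q = Δφ/Δψ = 0.7707
d = R·√(Δφ² + q²Δλ²) = 6360·0.12995 = 826 km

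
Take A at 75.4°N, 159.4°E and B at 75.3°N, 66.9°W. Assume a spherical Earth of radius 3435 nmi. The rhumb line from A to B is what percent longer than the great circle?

25.7%

Great circle: σ = 0.4694 rad → d_gc = Rσ = 1612.4 nmi
Rhumb: Δφ = -0.0017, Δλ = +2.3335, Δψ = -0.0069, q = Δφ/Δψ = 0.2529 → d_rh = R√(Δφ²+q²Δλ²) = 2027.3 nmi
Excess = (2027.3 − 1612.4) / 1612.4 = 414.9 / 1612.4 = 25.73% ≈ 25.7%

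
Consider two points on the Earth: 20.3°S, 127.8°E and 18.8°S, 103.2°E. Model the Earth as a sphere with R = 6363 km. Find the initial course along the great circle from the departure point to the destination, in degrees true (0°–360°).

269.5°

θ = atan2( sin Δλ·cos φ₂ ,  cos φ₁ sin φ₂ − sin φ₁ cos φ₂ cos Δλ )
  = atan2(-0.3941, -0.0036) = 269.47°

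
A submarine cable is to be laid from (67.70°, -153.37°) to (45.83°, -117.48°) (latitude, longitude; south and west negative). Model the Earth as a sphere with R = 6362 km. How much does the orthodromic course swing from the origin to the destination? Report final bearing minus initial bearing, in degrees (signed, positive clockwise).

At departure: θ₁ = atan2(sin Δλ cos φ₂, cos φ₁ sin φ₂ − sin φ₁ cos φ₂ cos Δλ) = 121.48°
At arrival: θ₂ = atan2(sin Δλ cos φ₁, −cos φ₂ sin φ₁ + sin φ₂ cos φ₁ cos Δλ) = 152.33°
Δθ = θ₂ − θ₁ = +30.8°

+30.8°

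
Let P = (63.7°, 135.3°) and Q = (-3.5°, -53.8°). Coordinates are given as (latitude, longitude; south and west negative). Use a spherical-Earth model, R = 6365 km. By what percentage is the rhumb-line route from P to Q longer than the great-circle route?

Great circle: σ = 2.0845 rad → d_gc = Rσ = 13267.9 km
Rhumb: Δφ = -1.1729, Δλ = +2.9828, Δψ = -1.5152, q = Δφ/Δψ = 0.7741 → d_rh = R√(Δφ²+q²Δλ²) = 16483.7 km
Excess = (16483.7 − 13267.9) / 13267.9 = 3215.8 / 13267.9 = 24.24% ≈ 24.2%

24.2%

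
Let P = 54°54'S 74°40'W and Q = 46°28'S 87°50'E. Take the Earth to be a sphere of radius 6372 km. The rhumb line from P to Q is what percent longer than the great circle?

32.7%

Great circle: σ = 1.3537 rad → d_gc = Rσ = 8625.6 km
Rhumb: Δφ = +0.1472, Δλ = +2.8362, Δψ = +0.2331, q = Δφ/Δψ = 0.6313 → d_rh = R√(Δφ²+q²Δλ²) = 11447.7 km
Excess = (11447.7 − 8625.6) / 8625.6 = 2822.1 / 8625.6 = 32.72% ≈ 32.7%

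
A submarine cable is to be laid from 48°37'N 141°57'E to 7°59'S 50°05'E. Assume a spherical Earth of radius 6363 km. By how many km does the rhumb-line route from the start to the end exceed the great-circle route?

224 km

Great circle: cos σ = sin φ₁ sin φ₂ + cos φ₁ cos φ₂ cos Δλ,  σ = 1.6967 rad → d_gc = 10795.8 km
Rhumb line: Δψ = -1.1134, q = Δφ/Δψ = 0.8872, d_rh = R√(Δφ²+q²Δλ²) = 11020.1 km
Excess = 11020.1 − 10795.8 = 224.3 ≈ 224 km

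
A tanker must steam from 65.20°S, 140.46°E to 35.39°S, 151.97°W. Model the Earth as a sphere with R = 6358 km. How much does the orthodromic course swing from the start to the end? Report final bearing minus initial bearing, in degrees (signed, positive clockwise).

Initial bearing θ₁ = atan2(sin Δλ cos φ₂, cos φ₁ sin φ₂ − sin φ₁ cos φ₂ cos Δλ) = 87.00°
Final bearing θ₂ = (initial bearing from the destination back to the start) + 180° = 30.92°
Δθ = θ₂ − θ₁ = -56.1°

-56.1°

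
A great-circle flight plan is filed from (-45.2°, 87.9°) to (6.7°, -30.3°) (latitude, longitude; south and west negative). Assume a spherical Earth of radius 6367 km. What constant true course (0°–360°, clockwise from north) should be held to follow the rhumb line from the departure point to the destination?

295.9°

Meridional parts: M(φ₁)=-0.8863, M(φ₂)=+0.1172 → ΔM = +1.0035;  Δλ = -2.0630 rad
tan C = Δλ / ΔM = -2.0557 → C = 295.94°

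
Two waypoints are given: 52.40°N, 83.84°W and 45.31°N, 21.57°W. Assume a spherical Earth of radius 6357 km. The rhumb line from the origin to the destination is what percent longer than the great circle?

3.0%

Great circle: σ = 0.7030 rad → d_gc = Rσ = 4468.9 km
Rhumb: Δφ = -0.1237, Δλ = +1.0868, Δψ = -0.1885, q = Δφ/Δψ = 0.6564 → d_rh = R√(Δφ²+q²Δλ²) = 4603.0 km
Excess = (4603.0 − 4468.9) / 4468.9 = 134.1 / 4468.9 = 3.00% ≈ 3.0%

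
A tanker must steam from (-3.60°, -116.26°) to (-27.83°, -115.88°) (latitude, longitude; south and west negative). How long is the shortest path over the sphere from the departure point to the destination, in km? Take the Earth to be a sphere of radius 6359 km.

cos σ = sin φ₁ sin φ₂ + cos φ₁ cos φ₂ cos Δλ
      = sin(-3.60°)sin(-27.83°) + cos(-3.60°)cos(-27.83°)cos(0.38°) = 0.9119
σ = 24.233° → d = Rσ = 6359·0.42294 = 2689 km

2689 km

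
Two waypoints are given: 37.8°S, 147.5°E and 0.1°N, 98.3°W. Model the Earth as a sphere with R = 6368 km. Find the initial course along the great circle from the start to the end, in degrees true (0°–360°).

105.3°

θ = atan2( sin Δλ·cos φ₂ ,  cos φ₁ sin φ₂ − sin φ₁ cos φ₂ cos Δλ )
  = atan2(+0.9121, -0.2499) = 105.32°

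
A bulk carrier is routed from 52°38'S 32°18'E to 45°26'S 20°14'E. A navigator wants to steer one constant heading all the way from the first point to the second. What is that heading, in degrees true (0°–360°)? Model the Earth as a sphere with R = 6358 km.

312.4°

Δψ = ln[tan(π/4+φ₂/2)/tan(π/4+φ₁/2)] = +0.1921
Δλ = -0.2106 rad (taken the short way round)
course = atan2(Δλ, Δψ) = 312.37°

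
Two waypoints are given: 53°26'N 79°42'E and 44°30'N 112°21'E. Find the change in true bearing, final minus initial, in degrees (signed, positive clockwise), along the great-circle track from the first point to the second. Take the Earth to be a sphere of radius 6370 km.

+25.0°

Initial bearing θ₁ = atan2(sin Δλ cos φ₂, cos φ₁ sin φ₂ − sin φ₁ cos φ₂ cos Δλ) = 99.55°
Final bearing θ₂ = (initial bearing from the destination back to the start) + 180° = 124.54°
Δθ = θ₂ − θ₁ = +25.0°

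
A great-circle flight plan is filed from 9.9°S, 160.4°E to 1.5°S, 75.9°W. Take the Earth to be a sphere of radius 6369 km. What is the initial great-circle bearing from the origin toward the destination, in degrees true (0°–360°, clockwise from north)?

98.3°

N = sin Δλ·cos φ₂ = +0.8317;  D = cos φ₁ sin φ₂ − sin φ₁ cos φ₂ cos Δλ = -0.1211
initial course = atan2(N, D) = 98.29°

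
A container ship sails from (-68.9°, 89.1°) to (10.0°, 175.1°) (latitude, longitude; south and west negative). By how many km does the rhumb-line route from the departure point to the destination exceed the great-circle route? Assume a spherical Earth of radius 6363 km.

398 km

Great circle: cos σ = sin φ₁ sin φ₂ + cos φ₁ cos φ₂ cos Δλ,  σ = 1.7085 rad → d_gc = 10871.225 km
Rhumb line: Δψ = +1.8561, q = Δφ/Δψ = 0.7419, d_rh = R√(Δφ²+q²Δλ²) = 11268.733 km
Excess = 11268.733 − 10871.225 = 397.508 ≈ 398 km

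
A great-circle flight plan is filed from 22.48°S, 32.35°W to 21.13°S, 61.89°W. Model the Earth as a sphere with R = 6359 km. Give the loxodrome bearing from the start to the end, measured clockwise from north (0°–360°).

272.8°

Meridional parts: M(φ₁)=-0.4028, M(φ₂)=-0.3774 → ΔM = +0.0254;  Δλ = -0.5156 rad
tan C = Δλ / ΔM = -20.3153 → C = 272.82°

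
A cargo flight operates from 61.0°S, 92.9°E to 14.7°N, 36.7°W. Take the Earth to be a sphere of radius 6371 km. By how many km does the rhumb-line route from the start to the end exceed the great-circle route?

1007 km

Great circle: cos σ = sin φ₁ sin φ₂ + cos φ₁ cos φ₂ cos Δλ,  σ = 2.1186 rad → d_gc = 13497.9 km
Rhumb line: Δψ = +1.6118, q = Δφ/Δψ = 0.8197, d_rh = R√(Δφ²+q²Δλ²) = 14504.8 km
Excess = 14504.8 − 13497.9 = 1006.9 ≈ 1007 km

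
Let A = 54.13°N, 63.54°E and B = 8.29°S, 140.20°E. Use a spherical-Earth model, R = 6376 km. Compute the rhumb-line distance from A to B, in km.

10076 km

Rhumb course C = atan2(Δλ, Δψ) with Δψ = ln[tan(π/4+φ₂/2)/tan(π/4+φ₁/2)] = -1.2732, Δλ = +1.3380 → C = 133.58°
d = R·|Δφ| / |cos C| = 6376·1.08943 / 0.68937 = 10076 km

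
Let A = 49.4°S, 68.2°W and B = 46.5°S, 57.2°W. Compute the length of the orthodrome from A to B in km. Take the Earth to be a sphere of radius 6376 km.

Haversine: a = sin²(Δφ/2)+cos φ₁ cos φ₂ sin²(Δλ/2) = 0.00476;  σ = 2·atan2(√a,√(1−a))
σ = 7.909° → d = Rσ = 6376·0.13803 = 880 km

880 km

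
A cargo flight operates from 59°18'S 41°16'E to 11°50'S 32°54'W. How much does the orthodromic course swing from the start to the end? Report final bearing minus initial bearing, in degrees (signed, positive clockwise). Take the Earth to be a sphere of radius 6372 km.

Initial bearing θ₁ = atan2(sin Δλ cos φ₂, cos φ₁ sin φ₂ − sin φ₁ cos φ₂ cos Δλ) = 277.56°
Final bearing θ₂ = (initial bearing from the destination back to the start) + 180° = 328.86°
Δθ = θ₂ − θ₁ = +51.3°

+51.3°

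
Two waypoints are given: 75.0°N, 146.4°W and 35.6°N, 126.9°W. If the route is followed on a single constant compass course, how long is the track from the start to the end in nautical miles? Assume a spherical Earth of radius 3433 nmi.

2433 nmi

Rhumb course C = atan2(Δλ, Δψ) with Δψ = ln[tan(π/4+φ₂/2)/tan(π/4+φ₁/2)] = -1.3619, Δλ = +0.3403 → C = 165.97°
d = R·|Δφ| / |cos C| = 3433·0.68766 / 0.97017 = 2433 nmi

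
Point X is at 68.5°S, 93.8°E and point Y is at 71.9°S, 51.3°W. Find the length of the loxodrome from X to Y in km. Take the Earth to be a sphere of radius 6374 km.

5468 km

Rhumb course C = atan2(Δλ, Δψ) with Δψ = ln[tan(π/4+φ₂/2)/tan(π/4+φ₁/2)] = -0.1756, Δλ = -2.5325 → C = 266.03°
d = R·|Δφ| / |cos C| = 6374·0.05934 / 0.06918 = 5468 km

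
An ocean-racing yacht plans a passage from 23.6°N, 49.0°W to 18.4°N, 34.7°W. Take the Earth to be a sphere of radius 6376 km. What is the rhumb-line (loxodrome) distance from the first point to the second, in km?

Rhumb course C = atan2(Δλ, Δψ) with Δψ = ln[tan(π/4+φ₂/2)/tan(π/4+φ₁/2)] = -0.0973, Δλ = +0.2496 → C = 111.29°
d = R·|Δφ| / |cos C| = 6376·0.09076 / 0.36309 = 1594 km

1594 km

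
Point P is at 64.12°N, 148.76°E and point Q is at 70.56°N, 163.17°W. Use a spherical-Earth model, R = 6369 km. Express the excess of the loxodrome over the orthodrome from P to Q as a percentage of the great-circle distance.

Great circle: σ = 0.3317 rad → d_gc = Rσ = 2112.6 km
Rhumb: Δφ = +0.1124, Δλ = +0.8390, Δψ = +0.2937, q = Δφ/Δψ = 0.3827 → d_rh = R√(Δφ²+q²Δλ²) = 2166.7 km
Excess = (2166.7 − 2112.6) / 2112.6 = 54.1 / 2112.6 = 2.56% ≈ 2.6%

2.6%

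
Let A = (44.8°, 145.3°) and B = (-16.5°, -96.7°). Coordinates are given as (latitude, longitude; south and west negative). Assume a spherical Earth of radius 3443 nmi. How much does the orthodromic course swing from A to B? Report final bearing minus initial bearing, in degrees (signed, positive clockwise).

At departure: θ₁ = atan2(sin Δλ cos φ₂, cos φ₁ sin φ₂ − sin φ₁ cos φ₂ cos Δλ) = 82.22°
At arrival: θ₂ = atan2(sin Δλ cos φ₁, −cos φ₂ sin φ₁ + sin φ₂ cos φ₁ cos Δλ) = 132.84°
Δθ = θ₂ − θ₁ = +50.6°

+50.6°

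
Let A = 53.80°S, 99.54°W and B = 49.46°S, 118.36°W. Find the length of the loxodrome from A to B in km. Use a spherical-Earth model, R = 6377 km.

Δψ = ln[tan(π/4+φ₂/2)/tan(π/4+φ₁/2)] = +0.1222;  Δφ = +0.0757 rad,  Δλ = -0.3285 rad
q = Δφ/Δψ = 0.6201
d = R·√(Δφ² + q²Δλ²) = 6377·0.21732 = 1386 km

1386 km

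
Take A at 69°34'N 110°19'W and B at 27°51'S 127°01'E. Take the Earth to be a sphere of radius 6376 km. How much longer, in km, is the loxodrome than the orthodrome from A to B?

907 km

Great circle: cos σ = sin φ₁ sin φ₂ + cos φ₁ cos φ₂ cos Δλ,  σ = 2.2198 rad → d_gc = 14153.3 km
Rhumb line: Δψ = -2.2200, q = Δφ/Δψ = 0.7659, d_rh = R√(Δφ²+q²Δλ²) = 15060.7 km
Excess = 15060.7 − 14153.3 = 907.4 ≈ 907 km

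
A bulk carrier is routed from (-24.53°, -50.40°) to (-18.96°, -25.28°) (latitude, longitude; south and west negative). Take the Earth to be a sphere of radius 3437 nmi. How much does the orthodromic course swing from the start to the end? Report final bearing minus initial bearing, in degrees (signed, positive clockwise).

At departure: θ₁ = atan2(sin Δλ cos φ₂, cos φ₁ sin φ₂ − sin φ₁ cos φ₂ cos Δλ) = 81.51°
At arrival: θ₂ = atan2(sin Δλ cos φ₁, −cos φ₂ sin φ₁ + sin φ₂ cos φ₁ cos Δλ) = 72.06°
Δθ = θ₂ − θ₁ = -9.4°

-9.4°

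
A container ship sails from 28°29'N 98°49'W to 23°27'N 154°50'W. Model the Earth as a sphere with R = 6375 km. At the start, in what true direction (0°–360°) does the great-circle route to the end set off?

θ = atan2( sin Δλ·cos φ₂ ,  cos φ₁ sin φ₂ − sin φ₁ cos φ₂ cos Δλ )
  = atan2(-0.7607, +0.1052) = 277.88°

277.9°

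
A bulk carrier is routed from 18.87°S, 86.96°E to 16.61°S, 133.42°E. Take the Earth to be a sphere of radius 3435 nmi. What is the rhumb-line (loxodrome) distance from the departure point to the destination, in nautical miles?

2656 nmi

Rhumb course C = atan2(Δλ, Δψ) with Δψ = ln[tan(π/4+φ₂/2)/tan(π/4+φ₁/2)] = +0.0414, Δλ = +0.8109 → C = 87.08°
d = R·|Δφ| / |cos C| = 3435·0.03944 / 0.05101 = 2656 nmi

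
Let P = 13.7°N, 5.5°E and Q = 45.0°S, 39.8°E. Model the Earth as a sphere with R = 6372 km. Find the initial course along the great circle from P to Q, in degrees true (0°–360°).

154.2°

N = sin Δλ·cos φ₂ = +0.3985;  D = cos φ₁ sin φ₂ − sin φ₁ cos φ₂ cos Δλ = -0.8253
initial course = atan2(N, D) = 154.23°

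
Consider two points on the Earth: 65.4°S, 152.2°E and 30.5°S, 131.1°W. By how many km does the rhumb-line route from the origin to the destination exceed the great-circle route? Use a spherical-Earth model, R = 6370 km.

299 km

Great circle: cos σ = sin φ₁ sin φ₂ + cos φ₁ cos φ₂ cos Δλ,  σ = 0.9956 rad → d_gc = 6342.1 km
Rhumb line: Δψ = +0.9637, q = Δφ/Δψ = 0.6321, d_rh = R√(Δφ²+q²Δλ²) = 6641.2 km
Excess = 6641.2 − 6342.1 = 299.1 ≈ 299 km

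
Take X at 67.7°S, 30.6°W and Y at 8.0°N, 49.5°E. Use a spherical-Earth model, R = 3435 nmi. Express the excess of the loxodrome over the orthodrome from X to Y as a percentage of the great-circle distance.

Great circle: σ = 1.6350 rad → d_gc = Rσ = 5616.2 nmi
Rhumb: Δφ = +1.3212, Δλ = +1.3980, Δψ = +1.7641, q = Δφ/Δψ = 0.7489 → d_rh = R√(Δφ²+q²Δλ²) = 5790.6 nmi
Excess = (5790.6 − 5616.2) / 5616.2 = 174.4 / 5616.2 = 3.11% ≈ 3.1%

3.1%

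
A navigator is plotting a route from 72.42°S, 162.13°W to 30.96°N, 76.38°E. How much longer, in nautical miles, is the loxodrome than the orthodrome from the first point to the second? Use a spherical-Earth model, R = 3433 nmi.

Great circle: cos σ = sin φ₁ sin φ₂ + cos φ₁ cos φ₂ cos Δλ,  σ = 2.2468 rad → d_gc = 7713.37 nmi
Rhumb line: Δψ = +2.4355, q = Δφ/Δψ = 0.7409, d_rh = R√(Δφ²+q²Δλ²) = 8212.91 nmi
Excess = 8212.91 − 7713.37 = 499.54 ≈ 500 nmi

500 nmi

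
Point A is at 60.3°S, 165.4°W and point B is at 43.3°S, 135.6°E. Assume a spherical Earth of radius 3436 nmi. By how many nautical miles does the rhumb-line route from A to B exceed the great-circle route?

67 nmi

Great circle: cos σ = sin φ₁ sin φ₂ + cos φ₁ cos φ₂ cos Δλ,  σ = 0.6738 rad → d_gc = 2315.3 nmi
Rhumb line: Δψ = +0.4875, q = Δφ/Δψ = 0.6087, d_rh = R√(Δφ²+q²Δλ²) = 2382.7 nmi
Excess = 2382.7 − 2315.3 = 67.4 ≈ 67 nmi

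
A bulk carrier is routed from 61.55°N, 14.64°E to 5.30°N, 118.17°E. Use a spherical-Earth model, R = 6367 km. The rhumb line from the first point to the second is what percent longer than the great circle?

6.1%

Great circle: σ = 1.6006 rad → d_gc = Rσ = 10190.8 km
Rhumb: Δφ = -0.9817, Δλ = +1.8069, Δψ = -1.2797, q = Δφ/Δψ = 0.7671 → d_rh = R√(Δφ²+q²Δλ²) = 10815.2 km
Excess = (10815.2 − 10190.8) / 10190.8 = 624.4 / 10190.8 = 6.13% ≈ 6.1%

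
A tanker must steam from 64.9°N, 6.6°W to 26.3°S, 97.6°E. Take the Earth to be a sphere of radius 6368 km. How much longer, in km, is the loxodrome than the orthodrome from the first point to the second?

471 km

Great circle: cos σ = sin φ₁ sin φ₂ + cos φ₁ cos φ₂ cos Δλ,  σ = 2.0881 rad → d_gc = 13296.9 km
Rhumb line: Δψ = -1.9784, q = Δφ/Δψ = 0.8046, d_rh = R√(Δφ²+q²Δλ²) = 13768.2 km
Excess = 13768.2 − 13296.9 = 471.3 ≈ 471 km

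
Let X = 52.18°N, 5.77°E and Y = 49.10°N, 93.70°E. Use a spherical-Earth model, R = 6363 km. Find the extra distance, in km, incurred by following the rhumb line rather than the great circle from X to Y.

Great circle: cos σ = sin φ₁ sin φ₂ + cos φ₁ cos φ₂ cos Δλ,  σ = 0.9127 rad → d_gc = 5807.8 km
Rhumb line: Δψ = -0.0848, q = Δφ/Δψ = 0.6339, d_rh = R√(Δφ²+q²Δλ²) = 6199.4 km
Excess = 6199.4 − 5807.8 = 391.6 ≈ 392 km

392 km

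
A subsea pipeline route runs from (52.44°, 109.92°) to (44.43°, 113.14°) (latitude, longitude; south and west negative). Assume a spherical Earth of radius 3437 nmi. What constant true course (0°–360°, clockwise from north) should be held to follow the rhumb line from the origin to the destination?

165.1°

Δψ = ln[tan(π/4+φ₂/2)/tan(π/4+φ₁/2)] = -0.2113
Δλ = +0.0562 rad (taken the short way round)
course = atan2(Δλ, Δψ) = 165.11°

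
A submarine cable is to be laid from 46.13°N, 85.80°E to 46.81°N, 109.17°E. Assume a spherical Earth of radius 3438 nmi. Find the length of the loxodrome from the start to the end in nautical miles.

967 nmi

Δψ = ln[tan(π/4+φ₂/2)/tan(π/4+φ₁/2)] = +0.0172;  Δφ = +0.0119 rad,  Δλ = +0.4079 rad
q = Δφ/Δψ = 0.6887
d = R·√(Δφ² + q²Δλ²) = 3438·0.28117 = 967 nmi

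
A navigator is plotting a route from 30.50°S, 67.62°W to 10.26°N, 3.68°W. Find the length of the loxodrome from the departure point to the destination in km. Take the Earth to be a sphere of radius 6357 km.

Δψ = ln[tan(π/4+φ₂/2)/tan(π/4+φ₁/2)] = +0.7394;  Δφ = +0.7114 rad,  Δλ = +1.1160 rad
q = Δφ/Δψ = 0.9621
d = R·√(Δφ² + q²Δλ²) = 6357·1.28793 = 8187 km

8187 km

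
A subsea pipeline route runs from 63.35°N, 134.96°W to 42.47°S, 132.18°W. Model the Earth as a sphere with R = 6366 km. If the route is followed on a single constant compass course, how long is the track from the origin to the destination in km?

11760 km

Rhumb course C = atan2(Δλ, Δψ) with Δψ = ln[tan(π/4+φ₂/2)/tan(π/4+φ₁/2)] = -2.2606, Δλ = +0.0485 → C = 178.77°
d = R·|Δφ| / |cos C| = 6366·1.84691 / 0.99977 = 11760 km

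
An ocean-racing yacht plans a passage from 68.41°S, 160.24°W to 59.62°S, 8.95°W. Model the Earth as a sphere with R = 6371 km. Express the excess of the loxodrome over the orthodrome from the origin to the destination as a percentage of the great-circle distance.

31.8%

Great circle: σ = 0.8777 rad → d_gc = Rσ = 5591.6 km
Rhumb: Δφ = +0.1534, Δλ = +2.6405, Δψ = +0.3534, q = Δφ/Δψ = 0.4341 → d_rh = R√(Δφ²+q²Δλ²) = 7367.1 km
Excess = (7367.1 − 5591.6) / 5591.6 = 1775.5 / 5591.6 = 31.753% ≈ 31.8%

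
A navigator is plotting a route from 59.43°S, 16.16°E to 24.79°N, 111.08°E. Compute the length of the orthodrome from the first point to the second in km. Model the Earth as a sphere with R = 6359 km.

cos σ = sin φ₁ sin φ₂ + cos φ₁ cos φ₂ cos Δλ
      = sin(-59.43°)sin(24.79°) + cos(-59.43°)cos(24.79°)cos(94.92°) = -0.4006
σ = 113.617° → d = Rσ = 6359·1.98298 = 12610 km

12610 km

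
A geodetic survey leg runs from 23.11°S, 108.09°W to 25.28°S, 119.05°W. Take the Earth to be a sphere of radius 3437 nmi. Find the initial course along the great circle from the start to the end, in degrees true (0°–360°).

255.5°

θ = atan2( sin Δλ·cos φ₂ ,  cos φ₁ sin φ₂ − sin φ₁ cos φ₂ cos Δλ )
  = atan2(-0.1719, -0.0443) = 255.54°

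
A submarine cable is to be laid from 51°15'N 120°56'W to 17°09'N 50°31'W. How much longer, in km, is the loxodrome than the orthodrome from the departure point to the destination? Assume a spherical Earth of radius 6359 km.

Great circle: cos σ = sin φ₁ sin φ₂ + cos φ₁ cos φ₂ cos Δλ,  σ = 1.1258 rad → d_gc = 7159.1 km
Rhumb line: Δψ = -0.7412, q = Δφ/Δψ = 0.8030, d_rh = R√(Δφ²+q²Δλ²) = 7328.4 km
Excess = 7328.4 − 7159.1 = 169.3 ≈ 169 km

169 km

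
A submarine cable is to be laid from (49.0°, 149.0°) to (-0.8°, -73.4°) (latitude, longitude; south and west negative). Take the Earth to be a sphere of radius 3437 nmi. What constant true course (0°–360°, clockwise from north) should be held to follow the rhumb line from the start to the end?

112.6°

Δψ = ln[tan(π/4+φ₂/2)/tan(π/4+φ₁/2)] = -0.9978
Δλ = +2.4016 rad (taken the short way round)
course = atan2(Δλ, Δψ) = 112.56°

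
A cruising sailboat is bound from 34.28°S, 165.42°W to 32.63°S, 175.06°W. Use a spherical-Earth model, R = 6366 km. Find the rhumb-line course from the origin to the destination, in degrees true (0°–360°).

281.6°

Δψ = ln[tan(π/4+φ₂/2)/tan(π/4+φ₁/2)] = +0.0345
Δλ = -0.1682 rad (taken the short way round)
course = atan2(Δλ, Δψ) = 281.59°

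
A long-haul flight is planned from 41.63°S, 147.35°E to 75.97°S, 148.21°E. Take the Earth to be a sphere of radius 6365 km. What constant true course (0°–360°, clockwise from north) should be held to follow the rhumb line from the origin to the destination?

179.3°

Δψ = ln[tan(π/4+φ₂/2)/tan(π/4+φ₁/2)] = -1.2947
Δλ = +0.0150 rad (taken the short way round)
course = atan2(Δλ, Δψ) = 179.34°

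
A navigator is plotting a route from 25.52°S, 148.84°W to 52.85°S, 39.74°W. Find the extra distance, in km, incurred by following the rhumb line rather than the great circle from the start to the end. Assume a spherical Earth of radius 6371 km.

730 km

Great circle: cos σ = sin φ₁ sin φ₂ + cos φ₁ cos φ₂ cos Δλ,  σ = 1.4050 rad → d_gc = 8951.08 km
Rhumb line: Δψ = -0.6296, q = Δφ/Δψ = 0.7576, d_rh = R√(Δφ²+q²Δλ²) = 9680.64 km
Excess = 9680.64 − 8951.08 = 729.56 ≈ 730 km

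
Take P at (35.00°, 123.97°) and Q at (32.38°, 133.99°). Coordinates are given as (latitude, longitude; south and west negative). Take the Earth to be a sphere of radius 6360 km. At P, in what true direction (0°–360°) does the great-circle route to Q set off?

104.6°

N = sin Δλ·cos φ₂ = +0.1469;  D = cos φ₁ sin φ₂ − sin φ₁ cos φ₂ cos Δλ = -0.0383
initial course = atan2(N, D) = 104.62°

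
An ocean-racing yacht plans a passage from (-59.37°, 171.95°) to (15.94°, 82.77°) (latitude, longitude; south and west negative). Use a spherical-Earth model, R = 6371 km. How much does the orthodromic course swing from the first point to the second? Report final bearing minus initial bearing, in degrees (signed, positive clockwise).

Initial bearing θ₁ = atan2(sin Δλ cos φ₂, cos φ₁ sin φ₂ − sin φ₁ cos φ₂ cos Δλ) = 278.97°
Final bearing θ₂ = (initial bearing from the destination back to the start) + 180° = 328.44°
Δθ = θ₂ − θ₁ = +49.5°

+49.5°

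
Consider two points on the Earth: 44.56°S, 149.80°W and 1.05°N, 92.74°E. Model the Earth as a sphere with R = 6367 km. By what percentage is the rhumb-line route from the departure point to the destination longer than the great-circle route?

4.3%

Great circle: σ = 1.9192 rad → d_gc = Rσ = 12219.3 km
Rhumb: Δφ = +0.7960, Δλ = -2.0501, Δψ = +0.8889, q = Δφ/Δψ = 0.8956 → d_rh = R√(Δφ²+q²Δλ²) = 12741.0 km
Excess = (12741.0 − 12219.3) / 12219.3 = 521.7 / 12219.3 = 4.27% ≈ 4.3%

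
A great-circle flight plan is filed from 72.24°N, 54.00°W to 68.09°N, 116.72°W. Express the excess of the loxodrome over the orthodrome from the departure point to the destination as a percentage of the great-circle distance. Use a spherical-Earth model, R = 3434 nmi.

4.6%

Great circle: σ = 0.3605 rad → d_gc = Rσ = 1237.9 nmi
Rhumb: Δφ = -0.0724, Δλ = -1.0947, Δψ = -0.2142, q = Δφ/Δψ = 0.3381 → d_rh = R√(Δφ²+q²Δλ²) = 1295.0 nmi
Excess = (1295.0 − 1237.9) / 1237.9 = 57.1 / 1237.9 = 4.61% ≈ 4.6%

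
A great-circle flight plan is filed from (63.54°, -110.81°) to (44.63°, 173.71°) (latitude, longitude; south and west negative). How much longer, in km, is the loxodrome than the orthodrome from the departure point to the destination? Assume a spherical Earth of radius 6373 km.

261 km

Great circle: cos σ = sin φ₁ sin φ₂ + cos φ₁ cos φ₂ cos Δλ,  σ = 0.7835 rad → d_gc = 4993.4 km
Rhumb line: Δψ = -0.5755, q = Δφ/Δψ = 0.5735, d_rh = R√(Δφ²+q²Δλ²) = 5254.4 km
Excess = 5254.4 − 4993.4 = 261.0 ≈ 261 km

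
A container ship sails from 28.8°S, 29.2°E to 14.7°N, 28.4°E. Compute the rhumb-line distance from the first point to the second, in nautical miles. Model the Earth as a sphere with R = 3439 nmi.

Δψ = ln[tan(π/4+φ₂/2)/tan(π/4+φ₁/2)] = +0.7847;  Δφ = +0.7592 rad,  Δλ = -0.0140 rad
q = Δφ/Δψ = 0.9675
d = R·√(Δφ² + q²Δλ²) = 3439·0.75934 = 2611 nmi

2611 nmi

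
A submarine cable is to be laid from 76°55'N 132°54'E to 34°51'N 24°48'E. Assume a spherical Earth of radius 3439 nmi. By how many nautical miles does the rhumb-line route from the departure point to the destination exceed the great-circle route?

425 nmi

Great circle: cos σ = sin φ₁ sin φ₂ + cos φ₁ cos φ₂ cos Δλ,  σ = 1.0485 rad → d_gc = 3605.7 nmi
Rhumb line: Δψ = -1.5160, q = Δφ/Δψ = 0.4843, d_rh = R√(Δφ²+q²Δλ²) = 4031.0 nmi
Excess = 4031.0 − 3605.7 = 425.3 ≈ 425 nmi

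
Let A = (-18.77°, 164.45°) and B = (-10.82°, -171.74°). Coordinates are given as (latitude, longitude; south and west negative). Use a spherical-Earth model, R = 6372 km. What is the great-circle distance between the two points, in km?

2705 km

cos σ = sin φ₁ sin φ₂ + cos φ₁ cos φ₂ cos Δλ
      = sin(-18.77°)sin(-10.82°) + cos(-18.77°)cos(-10.82°)cos(23.81°) = 0.9112
σ = 24.323° → d = Rσ = 6372·0.42452 = 2705 km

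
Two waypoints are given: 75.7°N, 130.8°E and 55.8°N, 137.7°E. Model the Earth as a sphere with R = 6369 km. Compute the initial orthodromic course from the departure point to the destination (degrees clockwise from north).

θ = atan2( sin Δλ·cos φ₂ ,  cos φ₁ sin φ₂ − sin φ₁ cos φ₂ cos Δλ )
  = atan2(+0.0675, -0.3364) = 168.65°

168.7°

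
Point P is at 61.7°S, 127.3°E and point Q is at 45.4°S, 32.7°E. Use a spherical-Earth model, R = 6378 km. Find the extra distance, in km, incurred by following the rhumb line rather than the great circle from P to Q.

Great circle: cos σ = sin φ₁ sin φ₂ + cos φ₁ cos φ₂ cos Δλ,  σ = 0.9270 rad → d_gc = 5912.5 km
Rhumb line: Δψ = +0.4866, q = Δφ/Δψ = 0.5846, d_rh = R√(Δφ²+q²Δλ²) = 6418.4 km
Excess = 6418.4 − 5912.5 = 505.9 ≈ 506 km

506 km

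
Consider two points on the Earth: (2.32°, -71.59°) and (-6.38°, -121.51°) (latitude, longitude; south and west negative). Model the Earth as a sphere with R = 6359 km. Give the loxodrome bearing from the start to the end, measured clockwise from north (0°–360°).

Meridional parts: M(φ₁)=+0.0405, M(φ₂)=-0.1116 → ΔM = -0.1521;  Δλ = -0.8713 rad
tan C = Δλ / ΔM = +5.7288 → C = 260.10°

260.1°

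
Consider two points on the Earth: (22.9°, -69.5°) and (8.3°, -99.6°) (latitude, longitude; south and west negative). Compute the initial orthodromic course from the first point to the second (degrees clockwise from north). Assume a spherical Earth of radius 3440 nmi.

N = sin Δλ·cos φ₂ = -0.4963;  D = cos φ₁ sin φ₂ − sin φ₁ cos φ₂ cos Δλ = -0.2001
initial course = atan2(N, D) = 248.04°

248.0°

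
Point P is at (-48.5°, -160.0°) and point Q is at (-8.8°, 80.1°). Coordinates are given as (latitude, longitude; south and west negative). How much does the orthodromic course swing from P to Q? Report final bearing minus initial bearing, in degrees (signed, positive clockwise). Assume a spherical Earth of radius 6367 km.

+82.8°

Initial bearing θ₁ = atan2(sin Δλ cos φ₂, cos φ₁ sin φ₂ − sin φ₁ cos φ₂ cos Δλ) = 241.23°
Final bearing θ₂ = (initial bearing from the destination back to the start) + 180° = 324.00°
Δθ = θ₂ − θ₁ = +82.8°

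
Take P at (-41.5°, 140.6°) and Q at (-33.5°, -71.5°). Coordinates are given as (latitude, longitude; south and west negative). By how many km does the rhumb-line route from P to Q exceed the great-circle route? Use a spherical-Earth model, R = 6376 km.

2003 km

Great circle: cos σ = sin φ₁ sin φ₂ + cos φ₁ cos φ₂ cos Δλ,  σ = 1.7349 rad → d_gc = 11061.5 km
Rhumb line: Δψ = +0.1763, q = Δφ/Δψ = 0.7919, d_rh = R√(Δφ²+q²Δλ²) = 13064.7 km
Excess = 13064.7 − 11061.5 = 2003.2 ≈ 2003 km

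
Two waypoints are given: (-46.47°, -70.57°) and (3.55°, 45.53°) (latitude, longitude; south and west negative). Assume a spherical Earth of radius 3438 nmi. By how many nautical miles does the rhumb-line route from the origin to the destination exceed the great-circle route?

273 nmi

Great circle: cos σ = sin φ₁ sin φ₂ + cos φ₁ cos φ₂ cos Δλ,  σ = 1.9255 rad → d_gc = 6619.9 nmi
Rhumb line: Δψ = +0.9801, q = Δφ/Δψ = 0.8907, d_rh = R√(Δφ²+q²Δλ²) = 6892.9 nmi
Excess = 6892.9 − 6619.9 = 273.0 ≈ 273 nmi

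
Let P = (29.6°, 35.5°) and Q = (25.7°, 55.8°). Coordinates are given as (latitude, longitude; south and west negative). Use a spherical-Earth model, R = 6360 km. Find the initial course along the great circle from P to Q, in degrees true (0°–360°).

N = sin Δλ·cos φ₂ = +0.3126;  D = cos φ₁ sin φ₂ − sin φ₁ cos φ₂ cos Δλ = -0.0404
initial course = atan2(N, D) = 97.36°

97.4°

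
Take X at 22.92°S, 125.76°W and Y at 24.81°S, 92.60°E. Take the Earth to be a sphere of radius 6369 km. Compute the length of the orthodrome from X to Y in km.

13282 km

cos σ = sin φ₁ sin φ₂ + cos φ₁ cos φ₂ cos Δλ
      = sin(-22.92°)sin(-24.81°) + cos(-22.92°)cos(-24.81°)cos(-141.64°) = -0.4921
σ = 119.482° → d = Rσ = 6369·2.08535 = 13282 km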